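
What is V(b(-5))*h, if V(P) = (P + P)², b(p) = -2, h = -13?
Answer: -208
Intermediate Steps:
V(P) = 4*P² (V(P) = (2*P)² = 4*P²)
V(b(-5))*h = (4*(-2)²)*(-13) = (4*4)*(-13) = 16*(-13) = -208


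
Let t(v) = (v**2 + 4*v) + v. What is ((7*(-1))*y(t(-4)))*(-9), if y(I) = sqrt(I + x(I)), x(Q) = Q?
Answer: 126*I*sqrt(2) ≈ 178.19*I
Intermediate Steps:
t(v) = v**2 + 5*v
y(I) = sqrt(2)*sqrt(I) (y(I) = sqrt(I + I) = sqrt(2*I) = sqrt(2)*sqrt(I))
((7*(-1))*y(t(-4)))*(-9) = ((7*(-1))*(sqrt(2)*sqrt(-4*(5 - 4))))*(-9) = -7*sqrt(2)*sqrt(-4*1)*(-9) = -7*sqrt(2)*sqrt(-4)*(-9) = -7*sqrt(2)*2*I*(-9) = -14*I*sqrt(2)*(-9) = 126*I*sqrt(2)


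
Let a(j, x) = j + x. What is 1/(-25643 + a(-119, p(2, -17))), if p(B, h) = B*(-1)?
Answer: -1/25764 ≈ -3.8814e-5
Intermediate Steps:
p(B, h) = -B
1/(-25643 + a(-119, p(2, -17))) = 1/(-25643 + (-119 - 1*2)) = 1/(-25643 + (-119 - 2)) = 1/(-25643 - 121) = 1/(-25764) = -1/25764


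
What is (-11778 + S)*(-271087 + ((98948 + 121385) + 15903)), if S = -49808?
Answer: 2146333686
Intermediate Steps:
(-11778 + S)*(-271087 + ((98948 + 121385) + 15903)) = (-11778 - 49808)*(-271087 + ((98948 + 121385) + 15903)) = -61586*(-271087 + (220333 + 15903)) = -61586*(-271087 + 236236) = -61586*(-34851) = 2146333686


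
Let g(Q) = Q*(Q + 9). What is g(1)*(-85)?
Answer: -850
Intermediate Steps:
g(Q) = Q*(9 + Q)
g(1)*(-85) = (1*(9 + 1))*(-85) = (1*10)*(-85) = 10*(-85) = -850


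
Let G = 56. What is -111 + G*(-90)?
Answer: -5151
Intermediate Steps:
-111 + G*(-90) = -111 + 56*(-90) = -111 - 5040 = -5151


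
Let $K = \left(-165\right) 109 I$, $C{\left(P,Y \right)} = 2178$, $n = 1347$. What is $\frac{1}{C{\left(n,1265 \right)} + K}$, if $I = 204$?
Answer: $- \frac{1}{3666762} \approx -2.7272 \cdot 10^{-7}$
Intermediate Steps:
$K = -3668940$ ($K = \left(-165\right) 109 \cdot 204 = \left(-17985\right) 204 = -3668940$)
$\frac{1}{C{\left(n,1265 \right)} + K} = \frac{1}{2178 - 3668940} = \frac{1}{-3666762} = - \frac{1}{3666762}$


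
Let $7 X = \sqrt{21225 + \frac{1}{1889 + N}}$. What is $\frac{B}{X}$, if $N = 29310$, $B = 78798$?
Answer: $\frac{275793 \sqrt{5164984903106}}{165549694} \approx 3786.1$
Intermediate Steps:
$X = \frac{2 \sqrt{5164984903106}}{218393}$ ($X = \frac{\sqrt{21225 + \frac{1}{1889 + 29310}}}{7} = \frac{\sqrt{21225 + \frac{1}{31199}}}{7} = \frac{\sqrt{\frac{662198776}{31199}}}{7} = \frac{\frac{2}{31199} \sqrt{5164984903106}}{7} = \frac{2 \sqrt{5164984903106}}{218393} \approx 20.813$)
$\frac{B}{X} = \frac{78798}{\frac{2}{218393} \sqrt{5164984903106}} = 78798 \frac{7 \sqrt{5164984903106}}{331099388} = \frac{275793 \sqrt{5164984903106}}{165549694}$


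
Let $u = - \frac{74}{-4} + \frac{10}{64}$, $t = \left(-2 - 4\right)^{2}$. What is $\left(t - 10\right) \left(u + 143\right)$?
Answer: $\frac{67249}{16} \approx 4203.1$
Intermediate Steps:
$t = 36$ ($t = \left(-6\right)^{2} = 36$)
$u = \frac{597}{32}$ ($u = \left(-74\right) \left(- \frac{1}{4}\right) + 10 \cdot \frac{1}{64} = \frac{37}{2} + \frac{5}{32} = \frac{597}{32} \approx 18.656$)
$\left(t - 10\right) \left(u + 143\right) = \left(36 - 10\right) \left(\frac{597}{32} + 143\right) = \left(36 - 10\right) \frac{5173}{32} = 26 \cdot \frac{5173}{32} = \frac{67249}{16}$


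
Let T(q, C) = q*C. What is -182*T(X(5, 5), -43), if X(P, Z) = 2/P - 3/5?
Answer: -7826/5 ≈ -1565.2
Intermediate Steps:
X(P, Z) = -⅗ + 2/P (X(P, Z) = 2/P - 3*⅕ = 2/P - ⅗ = -⅗ + 2/P)
T(q, C) = C*q
-182*T(X(5, 5), -43) = -(-7826)*(-⅗ + 2/5) = -(-7826)*(-⅗ + 2*(⅕)) = -(-7826)*(-⅗ + ⅖) = -(-7826)*(-1)/5 = -182*43/5 = -7826/5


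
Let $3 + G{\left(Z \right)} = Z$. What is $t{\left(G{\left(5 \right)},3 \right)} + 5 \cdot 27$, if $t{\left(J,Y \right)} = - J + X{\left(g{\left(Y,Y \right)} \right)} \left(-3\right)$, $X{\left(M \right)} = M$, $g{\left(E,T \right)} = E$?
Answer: $124$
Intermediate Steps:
$G{\left(Z \right)} = -3 + Z$
$t{\left(J,Y \right)} = - J - 3 Y$ ($t{\left(J,Y \right)} = - J + Y \left(-3\right) = - J - 3 Y$)
$t{\left(G{\left(5 \right)},3 \right)} + 5 \cdot 27 = \left(- (-3 + 5) - 9\right) + 5 \cdot 27 = \left(\left(-1\right) 2 - 9\right) + 135 = \left(-2 - 9\right) + 135 = -11 + 135 = 124$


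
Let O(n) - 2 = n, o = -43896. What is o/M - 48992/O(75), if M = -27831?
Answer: -453372120/714329 ≈ -634.68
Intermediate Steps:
O(n) = 2 + n
o/M - 48992/O(75) = -43896/(-27831) - 48992/(2 + 75) = -43896*(-1/27831) - 48992/77 = 14632/9277 - 48992*1/77 = 14632/9277 - 48992/77 = -453372120/714329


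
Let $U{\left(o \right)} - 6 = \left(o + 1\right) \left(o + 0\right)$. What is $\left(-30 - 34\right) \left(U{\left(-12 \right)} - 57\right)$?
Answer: $-5184$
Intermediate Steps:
$U{\left(o \right)} = 6 + o \left(1 + o\right)$ ($U{\left(o \right)} = 6 + \left(o + 1\right) \left(o + 0\right) = 6 + \left(1 + o\right) o = 6 + o \left(1 + o\right)$)
$\left(-30 - 34\right) \left(U{\left(-12 \right)} - 57\right) = \left(-30 - 34\right) \left(\left(6 - 12 + \left(-12\right)^{2}\right) - 57\right) = - 64 \left(\left(6 - 12 + 144\right) - 57\right) = - 64 \left(138 - 57\right) = \left(-64\right) 81 = -5184$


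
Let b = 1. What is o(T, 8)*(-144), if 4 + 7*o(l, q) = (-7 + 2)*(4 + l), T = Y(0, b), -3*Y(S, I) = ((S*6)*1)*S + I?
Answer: 3216/7 ≈ 459.43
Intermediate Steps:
Y(S, I) = -2*S² - I/3 (Y(S, I) = -(((S*6)*1)*S + I)/3 = -(((6*S)*1)*S + I)/3 = -((6*S)*S + I)/3 = -(6*S² + I)/3 = -(I + 6*S²)/3 = -2*S² - I/3)
T = -⅓ (T = -2*0² - ⅓*1 = -2*0 - ⅓ = 0 - ⅓ = -⅓ ≈ -0.33333)
o(l, q) = -24/7 - 5*l/7 (o(l, q) = -4/7 + ((-7 + 2)*(4 + l))/7 = -4/7 + (-5*(4 + l))/7 = -4/7 + (-20 - 5*l)/7 = -4/7 + (-20/7 - 5*l/7) = -24/7 - 5*l/7)
o(T, 8)*(-144) = (-24/7 - 5/7*(-⅓))*(-144) = (-24/7 + 5/21)*(-144) = -67/21*(-144) = 3216/7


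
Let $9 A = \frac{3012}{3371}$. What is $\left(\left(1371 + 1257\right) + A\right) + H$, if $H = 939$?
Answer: $\frac{36074075}{10113} \approx 3567.1$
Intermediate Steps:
$A = \frac{1004}{10113}$ ($A = \frac{3012 \cdot \frac{1}{3371}}{9} = \frac{1}{9} \cdot \frac{3012}{3371} = \frac{1004}{10113} \approx 0.099278$)
$\left(\left(1371 + 1257\right) + A\right) + H = \left(\left(1371 + 1257\right) + \frac{1004}{10113}\right) + 939 = \left(2628 + \frac{1004}{10113}\right) + 939 = \frac{26577968}{10113} + 939 = \frac{36074075}{10113}$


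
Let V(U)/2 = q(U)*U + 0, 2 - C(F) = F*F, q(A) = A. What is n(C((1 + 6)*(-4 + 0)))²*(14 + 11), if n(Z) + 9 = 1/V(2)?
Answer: 126025/64 ≈ 1969.1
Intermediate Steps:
C(F) = 2 - F² (C(F) = 2 - F*F = 2 - F²)
V(U) = 2*U² (V(U) = 2*(U*U + 0) = 2*(U² + 0) = 2*U²)
n(Z) = -71/8 (n(Z) = -9 + 1/(2*2²) = -9 + 1/(2*4) = -9 + 1/8 = -9 + ⅛ = -71/8)
n(C((1 + 6)*(-4 + 0)))²*(14 + 11) = (-71/8)²*(14 + 11) = (5041/64)*25 = 126025/64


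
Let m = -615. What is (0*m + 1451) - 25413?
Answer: -23962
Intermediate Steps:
(0*m + 1451) - 25413 = (0*(-615) + 1451) - 25413 = (0 + 1451) - 25413 = 1451 - 25413 = -23962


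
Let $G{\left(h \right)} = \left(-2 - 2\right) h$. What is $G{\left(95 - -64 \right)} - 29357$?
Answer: $-29993$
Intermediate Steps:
$G{\left(h \right)} = - 4 h$
$G{\left(95 - -64 \right)} - 29357 = - 4 \left(95 - -64\right) - 29357 = - 4 \left(95 + 64\right) - 29357 = \left(-4\right) 159 - 29357 = -636 - 29357 = -29993$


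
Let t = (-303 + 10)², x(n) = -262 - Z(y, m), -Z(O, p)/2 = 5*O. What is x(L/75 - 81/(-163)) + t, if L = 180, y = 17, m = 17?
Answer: 85757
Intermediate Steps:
Z(O, p) = -10*O
x(n) = -92 (x(n) = -262 - (-10)*17 = -262 - 1*(-170) = -262 + 170 = -92)
t = 85849 (t = (-293)² = 85849)
x(L/75 - 81/(-163)) + t = -92 + 85849 = 85757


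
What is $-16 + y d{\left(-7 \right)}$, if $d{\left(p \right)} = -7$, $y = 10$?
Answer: $-86$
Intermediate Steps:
$-16 + y d{\left(-7 \right)} = -16 + 10 \left(-7\right) = -16 - 70 = -86$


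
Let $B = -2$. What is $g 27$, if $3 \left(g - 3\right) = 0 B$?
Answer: $81$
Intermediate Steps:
$g = 3$ ($g = 3 + \frac{0 \left(-2\right)}{3} = 3 + \frac{1}{3} \cdot 0 = 3 + 0 = 3$)
$g 27 = 3 \cdot 27 = 81$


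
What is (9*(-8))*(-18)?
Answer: 1296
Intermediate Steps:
(9*(-8))*(-18) = -72*(-18) = 1296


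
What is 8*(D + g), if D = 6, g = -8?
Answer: -16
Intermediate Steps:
8*(D + g) = 8*(6 - 8) = 8*(-2) = -16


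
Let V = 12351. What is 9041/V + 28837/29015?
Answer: 618490402/358364265 ≈ 1.7259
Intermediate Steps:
9041/V + 28837/29015 = 9041/12351 + 28837/29015 = 618490402/358364265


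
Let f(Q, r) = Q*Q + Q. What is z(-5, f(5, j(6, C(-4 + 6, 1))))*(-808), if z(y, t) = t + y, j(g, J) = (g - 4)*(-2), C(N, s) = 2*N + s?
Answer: -20200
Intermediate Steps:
C(N, s) = s + 2*N
j(g, J) = 8 - 2*g (j(g, J) = (-4 + g)*(-2) = 8 - 2*g)
f(Q, r) = Q + Q² (f(Q, r) = Q² + Q = Q + Q²)
z(-5, f(5, j(6, C(-4 + 6, 1))))*(-808) = (5*(1 + 5) - 5)*(-808) = (5*6 - 5)*(-808) = (30 - 5)*(-808) = 25*(-808) = -20200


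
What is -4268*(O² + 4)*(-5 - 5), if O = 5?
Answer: 1237720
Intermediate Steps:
-4268*(O² + 4)*(-5 - 5) = -4268*(5² + 4)*(-5 - 5) = -4268*(25 + 4)*(-10) = -123772*(-10) = -4268*(-290) = 1237720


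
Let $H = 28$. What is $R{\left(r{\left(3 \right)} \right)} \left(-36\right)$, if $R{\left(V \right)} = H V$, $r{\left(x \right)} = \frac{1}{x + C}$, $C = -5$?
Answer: $504$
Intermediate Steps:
$r{\left(x \right)} = \frac{1}{-5 + x}$ ($r{\left(x \right)} = \frac{1}{x - 5} = \frac{1}{-5 + x}$)
$R{\left(V \right)} = 28 V$
$R{\left(r{\left(3 \right)} \right)} \left(-36\right) = \frac{28}{-5 + 3} \left(-36\right) = \frac{28}{-2} \left(-36\right) = 28 \left(- \frac{1}{2}\right) \left(-36\right) = \left(-14\right) \left(-36\right) = 504$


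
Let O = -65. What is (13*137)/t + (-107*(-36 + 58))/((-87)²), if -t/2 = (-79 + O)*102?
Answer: -6185635/24705216 ≈ -0.25038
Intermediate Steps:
t = 29376 (t = -2*(-79 - 65)*102 = -(-288)*102 = -2*(-14688) = 29376)
(13*137)/t + (-107*(-36 + 58))/((-87)²) = (13*137)/29376 + (-107*(-36 + 58))/((-87)²) = 1781*(1/29376) - 107*22/7569 = 1781/29376 - 2354*1/7569 = 1781/29376 - 2354/7569 = -6185635/24705216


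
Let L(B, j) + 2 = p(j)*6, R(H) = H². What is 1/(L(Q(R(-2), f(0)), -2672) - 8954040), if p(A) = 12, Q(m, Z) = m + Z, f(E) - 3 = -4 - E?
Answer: -1/8953970 ≈ -1.1168e-7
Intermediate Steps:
f(E) = -1 - E (f(E) = 3 + (-4 - E) = -1 - E)
Q(m, Z) = Z + m
L(B, j) = 70 (L(B, j) = -2 + 12*6 = -2 + 72 = 70)
1/(L(Q(R(-2), f(0)), -2672) - 8954040) = 1/(70 - 8954040) = 1/(-8953970) = -1/8953970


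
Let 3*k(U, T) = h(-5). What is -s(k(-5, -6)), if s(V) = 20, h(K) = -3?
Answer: -20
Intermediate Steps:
k(U, T) = -1 (k(U, T) = (⅓)*(-3) = -1)
-s(k(-5, -6)) = -1*20 = -20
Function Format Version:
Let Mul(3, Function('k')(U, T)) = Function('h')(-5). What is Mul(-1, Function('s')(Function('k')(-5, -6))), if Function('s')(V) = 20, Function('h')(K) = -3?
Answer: -20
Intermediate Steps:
Function('k')(U, T) = -1 (Function('k')(U, T) = Mul(Rational(1, 3), -3) = -1)
Mul(-1, Function('s')(Function('k')(-5, -6))) = Mul(-1, 20) = -20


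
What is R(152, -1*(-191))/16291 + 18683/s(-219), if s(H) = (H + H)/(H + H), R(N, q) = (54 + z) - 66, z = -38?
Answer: 304364703/16291 ≈ 18683.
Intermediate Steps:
R(N, q) = -50 (R(N, q) = (54 - 38) - 66 = 16 - 66 = -50)
s(H) = 1 (s(H) = (2*H)/((2*H)) = (2*H)*(1/(2*H)) = 1)
R(152, -1*(-191))/16291 + 18683/s(-219) = -50/16291 + 18683/1 = -50*1/16291 + 18683*1 = -50/16291 + 18683 = 304364703/16291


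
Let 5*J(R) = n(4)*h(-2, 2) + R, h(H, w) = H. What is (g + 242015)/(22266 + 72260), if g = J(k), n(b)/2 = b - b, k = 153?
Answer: 605114/236315 ≈ 2.5606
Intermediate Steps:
n(b) = 0 (n(b) = 2*(b - b) = 2*0 = 0)
J(R) = R/5 (J(R) = (0*(-2) + R)/5 = (0 + R)/5 = R/5)
g = 153/5 (g = (⅕)*153 = 153/5 ≈ 30.600)
(g + 242015)/(22266 + 72260) = (153/5 + 242015)/(22266 + 72260) = (1210228/5)/94526 = (1210228/5)*(1/94526) = 605114/236315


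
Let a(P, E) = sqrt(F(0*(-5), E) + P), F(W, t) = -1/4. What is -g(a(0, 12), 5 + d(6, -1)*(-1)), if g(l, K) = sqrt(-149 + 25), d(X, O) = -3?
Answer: -2*I*sqrt(31) ≈ -11.136*I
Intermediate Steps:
F(W, t) = -1/4 (F(W, t) = -1*1/4 = -1/4)
a(P, E) = sqrt(-1/4 + P)
g(l, K) = 2*I*sqrt(31) (g(l, K) = sqrt(-124) = 2*I*sqrt(31))
-g(a(0, 12), 5 + d(6, -1)*(-1)) = -2*I*sqrt(31)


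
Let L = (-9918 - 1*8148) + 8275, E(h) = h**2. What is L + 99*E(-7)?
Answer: -4940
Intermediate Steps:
L = -9791 (L = (-9918 - 8148) + 8275 = -18066 + 8275 = -9791)
L + 99*E(-7) = -9791 + 99*(-7)**2 = -9791 + 99*49 = -9791 + 4851 = -4940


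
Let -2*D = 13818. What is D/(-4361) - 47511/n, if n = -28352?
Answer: 8226111/2523328 ≈ 3.2600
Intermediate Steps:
D = -6909 (D = -½*13818 = -6909)
D/(-4361) - 47511/n = -6909/(-4361) - 47511/(-28352) = -6909*(-1/4361) - 47511*(-1/28352) = 141/89 + 47511/28352 = 8226111/2523328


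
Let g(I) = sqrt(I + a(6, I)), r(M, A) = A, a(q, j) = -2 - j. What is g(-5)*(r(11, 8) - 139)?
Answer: -131*I*sqrt(2) ≈ -185.26*I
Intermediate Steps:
g(I) = I*sqrt(2) (g(I) = sqrt(I + (-2 - I)) = sqrt(-2) = I*sqrt(2))
g(-5)*(r(11, 8) - 139) = (I*sqrt(2))*(8 - 139) = (I*sqrt(2))*(-131) = -131*I*sqrt(2)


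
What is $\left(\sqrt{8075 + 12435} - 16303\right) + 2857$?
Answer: $-13446 + \sqrt{20510} \approx -13303.0$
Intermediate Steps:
$\left(\sqrt{8075 + 12435} - 16303\right) + 2857 = \left(\sqrt{20510} - 16303\right) + 2857 = \left(-16303 + \sqrt{20510}\right) + 2857 = -13446 + \sqrt{20510}$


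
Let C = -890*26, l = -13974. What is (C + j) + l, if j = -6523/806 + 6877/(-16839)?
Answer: -503835276335/13572234 ≈ -37123.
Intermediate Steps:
C = -23140
j = -115383659/13572234 (j = -6523*1/806 + 6877*(-1/16839) = -6523/806 - 6877/16839 = -115383659/13572234 ≈ -8.5014)
(C + j) + l = (-23140 - 115383659/13572234) - 13974 = -314176878419/13572234 - 13974 = -503835276335/13572234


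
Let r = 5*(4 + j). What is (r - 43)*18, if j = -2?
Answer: -594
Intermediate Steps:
r = 10 (r = 5*(4 - 2) = 5*2 = 10)
(r - 43)*18 = (10 - 43)*18 = -33*18 = -594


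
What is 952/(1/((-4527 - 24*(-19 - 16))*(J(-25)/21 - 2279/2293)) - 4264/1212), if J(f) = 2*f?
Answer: -570410490216/2107925273 ≈ -270.60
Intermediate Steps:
952/(1/((-4527 - 24*(-19 - 16))*(J(-25)/21 - 2279/2293)) - 4264/1212) = 952/(1/((-4527 - 24*(-19 - 16))*((2*(-25))/21 - 2279/2293)) - 4264/1212) = 952/(1/((-4527 - 24*(-35))*(-50*1/21 - 2279*1/2293)) - 4264*1/1212) = 952/(1/((-4527 + 840)*(-50/21 - 2279/2293)) - 1066/303) = 952/(1/((-3687)*(-162509/48153)) - 1066/303) = 952/(-1/3687*(-48153/162509) - 1066/303) = 952/(16051/199723561 - 1066/303) = 952/(-2107925273/599170683) = 952*(-599170683/2107925273) = -570410490216/2107925273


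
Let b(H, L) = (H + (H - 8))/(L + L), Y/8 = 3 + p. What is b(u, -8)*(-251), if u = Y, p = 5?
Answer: 3765/2 ≈ 1882.5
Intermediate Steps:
Y = 64 (Y = 8*(3 + 5) = 8*8 = 64)
u = 64
b(H, L) = (-8 + 2*H)/(2*L) (b(H, L) = (H + (-8 + H))/((2*L)) = (-8 + 2*H)*(1/(2*L)) = (-8 + 2*H)/(2*L))
b(u, -8)*(-251) = ((-4 + 64)/(-8))*(-251) = -1/8*60*(-251) = -15/2*(-251) = 3765/2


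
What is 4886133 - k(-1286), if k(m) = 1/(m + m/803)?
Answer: 5051987899355/1033944 ≈ 4.8861e+6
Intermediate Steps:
k(m) = 803/(804*m) (k(m) = 1/(m + m*(1/803)) = 1/(m + m/803) = 1/(804*m/803) = 803/(804*m))
4886133 - k(-1286) = 4886133 - 803/(804*(-1286)) = 4886133 - 803*(-1)/(804*1286) = 4886133 - 1*(-803/1033944) = 4886133 + 803/1033944 = 5051987899355/1033944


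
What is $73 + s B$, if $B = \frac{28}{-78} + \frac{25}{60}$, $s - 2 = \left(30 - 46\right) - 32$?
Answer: $\frac{1829}{26} \approx 70.346$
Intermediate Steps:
$s = -46$ ($s = 2 + \left(\left(30 - 46\right) - 32\right) = 2 - 48 = -46$)
$B = \frac{3}{52}$ ($B = 28 \left(- \frac{1}{78}\right) + 25 \cdot \frac{1}{60} = - \frac{14}{39} + \frac{5}{12} = \frac{3}{52} \approx 0.057692$)
$73 + s B = 73 - \frac{69}{26} = \frac{1829}{26}$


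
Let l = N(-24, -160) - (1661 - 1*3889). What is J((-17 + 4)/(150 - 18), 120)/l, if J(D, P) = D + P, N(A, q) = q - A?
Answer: 15827/276144 ≈ 0.057314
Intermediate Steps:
l = 2092 (l = (-160 - 1*(-24)) - (1661 - 1*3889) = (-160 + 24) - (1661 - 3889) = -136 - 1*(-2228) = -136 + 2228 = 2092)
J((-17 + 4)/(150 - 18), 120)/l = ((-17 + 4)/(150 - 18) + 120)/2092 = (-13/132 + 120)*(1/2092) = (15827/132)*(1/2092) = 15827/276144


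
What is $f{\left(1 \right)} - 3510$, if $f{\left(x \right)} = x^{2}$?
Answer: $-3509$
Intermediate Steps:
$f{\left(1 \right)} - 3510 = 1^{2} - 3510 = 1 - 3510 = -3509$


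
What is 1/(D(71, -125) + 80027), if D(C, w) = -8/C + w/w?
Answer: 71/5681980 ≈ 1.2496e-5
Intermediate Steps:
D(C, w) = 1 - 8/C (D(C, w) = -8/C + 1 = 1 - 8/C)
1/(D(71, -125) + 80027) = 1/((-8 + 71)/71 + 80027) = 1/((1/71)*63 + 80027) = 1/(63/71 + 80027) = 1/(5681980/71) = 71/5681980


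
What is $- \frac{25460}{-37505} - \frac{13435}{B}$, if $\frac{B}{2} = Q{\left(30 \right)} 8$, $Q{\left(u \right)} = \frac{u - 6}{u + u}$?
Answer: $- \frac{503716731}{240032} \approx -2098.5$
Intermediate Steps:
$Q{\left(u \right)} = \frac{-6 + u}{2 u}$
$B = \frac{32}{5}$ ($B = 2 \frac{-6 + 30}{2 \cdot 30} \cdot 8 = 2 \cdot \frac{1}{2} \cdot \frac{1}{30} \cdot 24 \cdot 8 = 2 \cdot \frac{2}{5} \cdot 8 = 2 \cdot \frac{16}{5} = \frac{32}{5} \approx 6.4$)
$- \frac{25460}{-37505} - \frac{13435}{B} = - \frac{25460}{-37505} - \frac{13435}{\frac{32}{5}} = \left(-25460\right) \left(- \frac{1}{37505}\right) - \frac{67175}{32} = \frac{5092}{7501} - \frac{67175}{32} = - \frac{503716731}{240032}$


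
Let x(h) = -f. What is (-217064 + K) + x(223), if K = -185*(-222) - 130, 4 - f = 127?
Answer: -176001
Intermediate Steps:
f = -123 (f = 4 - 1*127 = 4 - 127 = -123)
x(h) = 123 (x(h) = -1*(-123) = 123)
K = 40940 (K = 41070 - 130 = 40940)
(-217064 + K) + x(223) = (-217064 + 40940) + 123 = -176124 + 123 = -176001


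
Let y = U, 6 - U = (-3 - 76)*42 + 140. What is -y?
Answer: -3184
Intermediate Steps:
U = 3184 (U = 6 - ((-3 - 76)*42 + 140) = 6 - (-79*42 + 140) = 6 - (-3318 + 140) = 6 - 1*(-3178) = 6 + 3178 = 3184)
y = 3184
-y = -1*3184 = -3184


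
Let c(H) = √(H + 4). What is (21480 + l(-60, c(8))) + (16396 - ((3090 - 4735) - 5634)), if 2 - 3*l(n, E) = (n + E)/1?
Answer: 135527/3 - 2*√3/3 ≈ 45175.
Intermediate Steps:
c(H) = √(4 + H)
l(n, E) = ⅔ - E/3 - n/3 (l(n, E) = ⅔ - (n + E)/(3*1) = ⅔ - (E + n)/3 = ⅔ + (-E/3 - n/3) = ⅔ - E/3 - n/3)
(21480 + l(-60, c(8))) + (16396 - ((3090 - 4735) - 5634)) = (21480 + (⅔ - √(4 + 8)/3 - ⅓*(-60))) + (16396 - ((3090 - 4735) - 5634)) = (21480 + (⅔ - 2*√3/3 + 20)) + (16396 - (-1645 - 5634)) = (21480 + (⅔ - 2*√3/3 + 20)) + (16396 - 1*(-7279)) = (21480 + (⅔ - 2*√3/3 + 20)) + (16396 + 7279) = (21480 + (62/3 - 2*√3/3)) + 23675 = (64502/3 - 2*√3/3) + 23675 = 135527/3 - 2*√3/3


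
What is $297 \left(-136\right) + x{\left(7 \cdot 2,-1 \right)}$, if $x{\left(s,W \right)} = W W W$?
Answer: $-40393$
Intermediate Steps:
$x{\left(s,W \right)} = W^{3}$ ($x{\left(s,W \right)} = W^{2} W = W^{3}$)
$297 \left(-136\right) + x{\left(7 \cdot 2,-1 \right)} = 297 \left(-136\right) + \left(-1\right)^{3} = -40392 - 1 = -40393$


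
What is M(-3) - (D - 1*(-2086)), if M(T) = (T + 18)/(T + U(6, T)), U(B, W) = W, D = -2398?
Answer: 619/2 ≈ 309.50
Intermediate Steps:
M(T) = (18 + T)/(2*T) (M(T) = (T + 18)/(T + T) = (18 + T)/((2*T)) = (18 + T)*(1/(2*T)) = (18 + T)/(2*T))
M(-3) - (D - 1*(-2086)) = (½)*(18 - 3)/(-3) - (-2398 - 1*(-2086)) = (½)*(-⅓)*15 - (-2398 + 2086) = -5/2 - 1*(-312) = -5/2 + 312 = 619/2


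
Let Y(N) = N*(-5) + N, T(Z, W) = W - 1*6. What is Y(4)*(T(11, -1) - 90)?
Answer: 1552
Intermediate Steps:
T(Z, W) = -6 + W (T(Z, W) = W - 6 = -6 + W)
Y(N) = -4*N (Y(N) = -5*N + N = -4*N)
Y(4)*(T(11, -1) - 90) = (-4*4)*((-6 - 1) - 90) = -16*(-7 - 90) = -16*(-97) = 1552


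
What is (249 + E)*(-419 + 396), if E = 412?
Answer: -15203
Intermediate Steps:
(249 + E)*(-419 + 396) = (249 + 412)*(-419 + 396) = 661*(-23) = -15203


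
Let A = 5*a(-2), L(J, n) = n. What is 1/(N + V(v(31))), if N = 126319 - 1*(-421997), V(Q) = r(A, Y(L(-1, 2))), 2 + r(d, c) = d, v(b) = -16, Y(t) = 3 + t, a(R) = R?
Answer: 1/548304 ≈ 1.8238e-6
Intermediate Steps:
A = -10 (A = 5*(-2) = -10)
r(d, c) = -2 + d
V(Q) = -12 (V(Q) = -2 - 10 = -12)
N = 548316 (N = 126319 + 421997 = 548316)
1/(N + V(v(31))) = 1/(548316 - 12) = 1/548304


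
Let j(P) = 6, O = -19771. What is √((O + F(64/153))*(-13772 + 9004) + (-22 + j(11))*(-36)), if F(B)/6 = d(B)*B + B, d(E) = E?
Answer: 4*√137896174002/153 ≈ 9708.3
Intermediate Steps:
F(B) = 6*B + 6*B² (F(B) = 6*(B*B + B) = 6*(B² + B) = 6*(B + B²) = 6*B + 6*B²)
√((O + F(64/153))*(-13772 + 9004) + (-22 + j(11))*(-36)) = √((-19771 + 6*(64/153)*(1 + 64/153))*(-13772 + 9004) + (-22 + 6)*(-36)) = √((-19771 + 6*(64*(1/153))*(1 + 64*(1/153)))*(-4768) - 16*(-36)) = √((-19771 + 6*(64/153)*(1 + 64/153))*(-4768) + 576) = √((-19771 + 6*(64/153)*(217/153))*(-4768) + 576) = √((-19771 + 27776/7803)*(-4768) + 576) = √(-154245337/7803*(-4768) + 576) = √(735441766816/7803 + 576) = √(735446261344/7803) = 4*√137896174002/153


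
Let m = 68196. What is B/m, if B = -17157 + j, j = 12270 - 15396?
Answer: -6761/22732 ≈ -0.29742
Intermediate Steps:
j = -3126
B = -20283 (B = -17157 - 3126 = -20283)
B/m = -20283/68196 = -20283*1/68196 = -6761/22732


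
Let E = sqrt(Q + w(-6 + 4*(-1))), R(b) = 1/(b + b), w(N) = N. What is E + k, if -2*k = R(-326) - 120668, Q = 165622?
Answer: 78675537/1304 + 2*sqrt(41403) ≈ 60741.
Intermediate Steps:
R(b) = 1/(2*b)
E = 2*sqrt(41403) (E = sqrt(165622 + (-6 + 4*(-1))) = sqrt(165622 + (-6 - 4)) = sqrt(165622 - 10) = sqrt(165612) = 2*sqrt(41403) ≈ 406.95)
k = 78675537/1304 (k = -((1/2)/(-326) - 120668)/2 = -((1/2)*(-1/326) - 120668)/2 = -(-1/652 - 120668)/2 = -1/2*(-78675537/652) = 78675537/1304 ≈ 60334.)
E + k = 2*sqrt(41403) + 78675537/1304 = 78675537/1304 + 2*sqrt(41403)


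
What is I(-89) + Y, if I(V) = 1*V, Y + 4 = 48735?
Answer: 48642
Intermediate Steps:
Y = 48731 (Y = -4 + 48735 = 48731)
I(V) = V
I(-89) + Y = -89 + 48731 = 48642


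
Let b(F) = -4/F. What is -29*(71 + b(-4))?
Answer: -2088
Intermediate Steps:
-29*(71 + b(-4)) = -29*(71 - 4/(-4)) = -29*(71 - 4*(-¼)) = -29*(71 + 1) = -29*72 = -2088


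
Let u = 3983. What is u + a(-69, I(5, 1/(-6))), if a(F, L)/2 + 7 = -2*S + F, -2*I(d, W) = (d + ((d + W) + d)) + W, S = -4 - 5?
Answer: 3867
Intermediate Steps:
S = -9
I(d, W) = -W - 3*d/2 (I(d, W) = -((d + ((d + W) + d)) + W)/2 = -((d + ((W + d) + d)) + W)/2 = -((d + (W + 2*d)) + W)/2 = -((W + 3*d) + W)/2 = -(2*W + 3*d)/2 = -W - 3*d/2)
a(F, L) = 22 + 2*F (a(F, L) = -14 + 2*(-2*(-9) + F) = -14 + 2*(18 + F) = -14 + (36 + 2*F) = 22 + 2*F)
u + a(-69, I(5, 1/(-6))) = 3983 + (22 + 2*(-69)) = 3983 + (22 - 138) = 3983 - 116 = 3867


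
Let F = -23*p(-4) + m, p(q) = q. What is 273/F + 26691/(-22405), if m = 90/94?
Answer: 170865576/97887445 ≈ 1.7455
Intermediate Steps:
m = 45/47 (m = 90*(1/94) = 45/47 ≈ 0.95745)
F = 4369/47 (F = -23*(-4) + 45/47 = 92 + 45/47 = 4369/47 ≈ 92.957)
273/F + 26691/(-22405) = 273/(4369/47) + 26691/(-22405) = 273*(47/4369) + 26691*(-1/22405) = 12831/4369 - 26691/22405 = 170865576/97887445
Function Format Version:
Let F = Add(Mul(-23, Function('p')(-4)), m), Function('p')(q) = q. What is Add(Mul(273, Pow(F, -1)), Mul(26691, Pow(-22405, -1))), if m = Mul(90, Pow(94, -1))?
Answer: Rational(170865576, 97887445) ≈ 1.7455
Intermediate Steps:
m = Rational(45, 47) (m = Mul(90, Rational(1, 94)) = Rational(45, 47) ≈ 0.95745)
F = Rational(4369, 47) (F = Add(Mul(-23, -4), Rational(45, 47)) = Add(92, Rational(45, 47)) = Rational(4369, 47) ≈ 92.957)
Add(Mul(273, Pow(F, -1)), Mul(26691, Pow(-22405, -1))) = Add(Mul(273, Pow(Rational(4369, 47), -1)), Mul(26691, Pow(-22405, -1))) = Add(Mul(273, Rational(47, 4369)), Mul(26691, Rational(-1, 22405))) = Add(Rational(12831, 4369), Rational(-26691, 22405)) = Rational(170865576, 97887445)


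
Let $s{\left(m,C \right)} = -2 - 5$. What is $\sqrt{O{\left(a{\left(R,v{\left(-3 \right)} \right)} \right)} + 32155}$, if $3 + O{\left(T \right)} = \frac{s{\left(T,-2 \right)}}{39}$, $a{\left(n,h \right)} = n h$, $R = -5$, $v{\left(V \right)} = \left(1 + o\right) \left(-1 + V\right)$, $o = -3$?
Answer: $\frac{\sqrt{48902919}}{39} \approx 179.31$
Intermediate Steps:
$v{\left(V \right)} = 2 - 2 V$ ($v{\left(V \right)} = \left(1 - 3\right) \left(-1 + V\right) = - 2 \left(-1 + V\right) = 2 - 2 V$)
$a{\left(n,h \right)} = h n$
$s{\left(m,C \right)} = -7$
$O{\left(T \right)} = - \frac{124}{39}$ ($O{\left(T \right)} = -3 - \frac{7}{39} = - \frac{124}{39}$)
$\sqrt{O{\left(a{\left(R,v{\left(-3 \right)} \right)} \right)} + 32155} = \sqrt{- \frac{124}{39} + 32155} = \sqrt{\frac{1253921}{39}} = \frac{\sqrt{48902919}}{39}$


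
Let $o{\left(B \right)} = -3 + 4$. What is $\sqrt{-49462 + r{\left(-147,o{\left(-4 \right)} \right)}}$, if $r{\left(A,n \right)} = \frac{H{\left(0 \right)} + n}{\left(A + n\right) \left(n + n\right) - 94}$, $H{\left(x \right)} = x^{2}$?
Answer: $\frac{i \sqrt{7369640538}}{386} \approx 222.4 i$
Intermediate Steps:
$o{\left(B \right)} = 1$
$r{\left(A,n \right)} = \frac{n}{-94 + 2 n \left(A + n\right)}$ ($r{\left(A,n \right)} = \frac{0^{2} + n}{\left(A + n\right) \left(n + n\right) - 94} = \frac{0 + n}{\left(A + n\right) 2 n - 94} = \frac{n}{2 n \left(A + n\right) - 94} = \frac{n}{-94 + 2 n \left(A + n\right)}$)
$\sqrt{-49462 + r{\left(-147,o{\left(-4 \right)} \right)}} = \sqrt{-49462 + \frac{1}{2} \cdot 1 \frac{1}{-47 + 1^{2} - 147}} = \sqrt{-49462 + \frac{1}{2} \cdot 1 \frac{1}{-47 + 1 - 147}} = \sqrt{-49462 + \frac{1}{2} \cdot 1 \frac{1}{-193}} = \sqrt{-49462 + \frac{1}{2} \cdot 1 \left(- \frac{1}{193}\right)} = \sqrt{-49462 - \frac{1}{386}} = \sqrt{- \frac{19092333}{386}} = \frac{i \sqrt{7369640538}}{386}$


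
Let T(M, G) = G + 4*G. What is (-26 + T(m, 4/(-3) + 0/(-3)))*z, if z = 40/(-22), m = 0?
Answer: 1960/33 ≈ 59.394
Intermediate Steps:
T(M, G) = 5*G
z = -20/11 (z = 40*(-1/22) = -20/11 ≈ -1.8182)
(-26 + T(m, 4/(-3) + 0/(-3)))*z = (-26 + 5*(4/(-3) + 0/(-3)))*(-20/11) = (-26 + 5*(4*(-⅓) + 0*(-⅓)))*(-20/11) = (-26 + 5*(-4/3 + 0))*(-20/11) = (-26 + 5*(-4/3))*(-20/11) = (-26 - 20/3)*(-20/11) = -98/3*(-20/11) = 1960/33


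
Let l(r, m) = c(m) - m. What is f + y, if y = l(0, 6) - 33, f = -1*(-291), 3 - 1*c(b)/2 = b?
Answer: 246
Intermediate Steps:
c(b) = 6 - 2*b
l(r, m) = 6 - 3*m (l(r, m) = (6 - 2*m) - m = 6 - 3*m)
f = 291
y = -45 (y = (6 - 3*6) - 33 = (6 - 18) - 33 = -12 - 33 = -45)
f + y = 291 - 45 = 246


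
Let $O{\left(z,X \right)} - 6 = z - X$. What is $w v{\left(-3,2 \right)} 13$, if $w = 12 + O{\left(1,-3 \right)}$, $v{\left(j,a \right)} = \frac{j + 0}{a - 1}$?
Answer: $-858$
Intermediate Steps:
$O{\left(z,X \right)} = 6 + z - X$ ($O{\left(z,X \right)} = 6 - \left(X - z\right) = 6 + z - X$)
$v{\left(j,a \right)} = \frac{j}{-1 + a}$
$w = 22$ ($w = 12 + \left(6 + 1 - -3\right) = 12 + \left(6 + 1 + 3\right) = 12 + 10 = 22$)
$w v{\left(-3,2 \right)} 13 = 22 \left(- \frac{3}{-1 + 2}\right) 13 = 22 \left(- \frac{3}{1}\right) 13 = 22 \left(\left(-3\right) 1\right) 13 = 22 \left(-3\right) 13 = \left(-66\right) 13 = -858$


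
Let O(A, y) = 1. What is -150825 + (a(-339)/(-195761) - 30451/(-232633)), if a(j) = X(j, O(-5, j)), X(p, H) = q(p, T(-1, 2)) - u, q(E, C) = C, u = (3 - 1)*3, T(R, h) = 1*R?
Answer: -6868635230891583/45540468713 ≈ -1.5082e+5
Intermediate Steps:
T(R, h) = R
u = 6 (u = 2*3 = 6)
X(p, H) = -7 (X(p, H) = -1 - 1*6 = -1 - 6 = -7)
a(j) = -7
-150825 + (a(-339)/(-195761) - 30451/(-232633)) = -150825 + (-7/(-195761) - 30451/(-232633)) = -150825 + (-7*(-1/195761) - 30451*(-1/232633)) = -150825 + (7/195761 + 30451/232633) = -150825 + 5962746642/45540468713 = -6868635230891583/45540468713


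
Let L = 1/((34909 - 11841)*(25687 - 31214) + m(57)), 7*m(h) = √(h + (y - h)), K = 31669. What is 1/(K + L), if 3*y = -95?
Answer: 75674663666496155590991/2396540923653673209908099378 + 7*I*√285/2396540923653673209908099378 ≈ 3.1577e-5 + 4.931e-26*I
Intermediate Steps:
y = -95/3 (y = (⅓)*(-95) = -95/3 ≈ -31.667)
m(h) = I*√285/21 (m(h) = √(h + (-95/3 - h))/7 = √(-95/3)/7 = (I*√285/3)/7 = I*√285/21)
L = 1/(-127496836 + I*√285/21) (L = 1/((34909 - 11841)*(25687 - 31214) + I*√285/21) = 1/(23068*(-5527) + I*√285/21) = 1/(-127496836 + I*√285/21) ≈ -7.8433e-9 - 0.e-16*I)
1/(K + L) = 1/(31669 + (-18742034892/2389550148931601807 - 7*I*√285/2389550148931601807)) = 1/(75674663666496155590991/2389550148931601807 - 7*I*√285/2389550148931601807)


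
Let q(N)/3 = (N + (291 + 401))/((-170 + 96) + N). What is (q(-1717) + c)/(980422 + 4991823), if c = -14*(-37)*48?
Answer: 14844833/3565430265 ≈ 0.0041635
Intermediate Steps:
c = 24864 (c = 518*48 = 24864)
q(N) = 3*(692 + N)/(-74 + N) (q(N) = 3*((N + (291 + 401))/((-170 + 96) + N)) = 3*((N + 692)/(-74 + N)) = 3*((692 + N)/(-74 + N)) = 3*(692 + N)/(-74 + N))
(q(-1717) + c)/(980422 + 4991823) = (3*(692 - 1717)/(-74 - 1717) + 24864)/(980422 + 4991823) = (3*(-1025)/(-1791) + 24864)/5972245 = (3*(-1/1791)*(-1025) + 24864)*(1/5972245) = (1025/597 + 24864)*(1/5972245) = (14844833/597)*(1/5972245) = 14844833/3565430265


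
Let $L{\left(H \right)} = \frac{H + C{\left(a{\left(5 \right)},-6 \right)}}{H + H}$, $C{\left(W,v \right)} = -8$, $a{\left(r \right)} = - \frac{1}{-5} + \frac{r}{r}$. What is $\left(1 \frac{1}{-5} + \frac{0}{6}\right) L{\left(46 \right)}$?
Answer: $- \frac{19}{230} \approx -0.082609$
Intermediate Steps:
$a{\left(r \right)} = \frac{6}{5}$ ($a{\left(r \right)} = \left(-1\right) \left(- \frac{1}{5}\right) + 1 = \frac{1}{5} + 1 = \frac{6}{5}$)
$L{\left(H \right)} = \frac{-8 + H}{2 H}$ ($L{\left(H \right)} = \frac{H - 8}{H + H} = \frac{-8 + H}{2 H}$)
$\left(1 \frac{1}{-5} + \frac{0}{6}\right) L{\left(46 \right)} = \left(1 \frac{1}{-5} + \frac{0}{6}\right) \frac{-8 + 46}{2 \cdot 46} = \left(1 \left(- \frac{1}{5}\right) + 0 \cdot \frac{1}{6}\right) \frac{1}{2} \cdot \frac{1}{46} \cdot 38 = \left(- \frac{1}{5} + 0\right) \frac{19}{46} = \left(- \frac{1}{5}\right) \frac{19}{46} = - \frac{19}{230}$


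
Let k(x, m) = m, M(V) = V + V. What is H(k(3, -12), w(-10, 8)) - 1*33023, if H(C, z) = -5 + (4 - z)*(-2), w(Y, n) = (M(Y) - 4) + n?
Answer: -33068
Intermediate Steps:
M(V) = 2*V
w(Y, n) = -4 + n + 2*Y (w(Y, n) = (2*Y - 4) + n = (-4 + 2*Y) + n = -4 + n + 2*Y)
H(C, z) = -13 + 2*z (H(C, z) = -5 + (-8 + 2*z) = -13 + 2*z)
H(k(3, -12), w(-10, 8)) - 1*33023 = (-13 + 2*(-4 + 8 + 2*(-10))) - 1*33023 = (-13 + 2*(-4 + 8 - 20)) - 33023 = (-13 + 2*(-16)) - 33023 = (-13 - 32) - 33023 = -45 - 33023 = -33068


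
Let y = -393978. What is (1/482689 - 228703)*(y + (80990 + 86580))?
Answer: 24993727563041328/482689 ≈ 5.1780e+10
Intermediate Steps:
(1/482689 - 228703)*(y + (80990 + 86580)) = (1/482689 - 228703)*(-393978 + (80990 + 86580)) = (1/482689 - 228703)*(-393978 + 167570) = -110392422366/482689*(-226408) = 24993727563041328/482689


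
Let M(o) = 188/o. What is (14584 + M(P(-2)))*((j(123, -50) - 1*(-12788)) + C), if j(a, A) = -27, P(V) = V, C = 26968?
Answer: 575673210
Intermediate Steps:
(14584 + M(P(-2)))*((j(123, -50) - 1*(-12788)) + C) = (14584 + 188/(-2))*((-27 - 1*(-12788)) + 26968) = (14584 + 188*(-½))*((-27 + 12788) + 26968) = (14584 - 94)*(12761 + 26968) = 14490*39729 = 575673210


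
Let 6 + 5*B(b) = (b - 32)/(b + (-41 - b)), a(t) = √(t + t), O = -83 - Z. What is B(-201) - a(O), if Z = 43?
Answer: -13/205 - 6*I*√7 ≈ -0.063415 - 15.875*I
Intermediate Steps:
O = -126 (O = -83 - 1*43 = -83 - 43 = -126)
a(t) = √2*√t (a(t) = √(2*t) = √2*√t)
B(b) = -214/205 - b/205 (B(b) = -6/5 + ((b - 32)/(b + (-41 - b)))/5 = -6/5 + ((-32 + b)/(-41))/5 = -6/5 + ((-32 + b)*(-1/41))/5 = -6/5 + (32/41 - b/41)/5 = -6/5 + (32/205 - b/205) = -214/205 - b/205)
B(-201) - a(O) = (-214/205 - 1/205*(-201)) - √2*√(-126) = (-214/205 + 201/205) - √2*3*I*√14 = -13/205 - 6*I*√7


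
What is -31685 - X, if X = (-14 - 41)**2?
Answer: -34710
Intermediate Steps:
X = 3025 (X = (-55)**2 = 3025)
-31685 - X = -31685 - 1*3025 = -31685 - 3025 = -34710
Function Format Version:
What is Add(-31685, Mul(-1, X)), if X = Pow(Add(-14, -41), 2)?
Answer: -34710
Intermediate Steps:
X = 3025 (X = Pow(-55, 2) = 3025)
Add(-31685, Mul(-1, X)) = Add(-31685, Mul(-1, 3025)) = Add(-31685, -3025) = -34710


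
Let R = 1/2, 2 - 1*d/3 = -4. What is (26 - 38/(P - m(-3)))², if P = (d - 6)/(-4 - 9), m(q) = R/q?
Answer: 20232004/3481 ≈ 5812.1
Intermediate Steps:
d = 18 (d = 6 - 3*(-4) = 6 + 12 = 18)
R = ½ ≈ 0.50000
m(q) = 1/(2*q)
P = -12/13 (P = (18 - 6)/(-4 - 9) = 12/(-13) = 12*(-1/13) = -12/13 ≈ -0.92308)
(26 - 38/(P - m(-3)))² = (26 - 38/(-12/13 - 1/(2*(-3))))² = (26 - 38/(-12/13 - (-1)/(2*3)))² = (26 - 38/(-12/13 - 1*(-⅙)))² = (26 - 38/(-12/13 + ⅙))² = (26 - 38/(-59/78))² = (26 - 38*(-78/59))² = (26 + 2964/59)² = (4498/59)² = 20232004/3481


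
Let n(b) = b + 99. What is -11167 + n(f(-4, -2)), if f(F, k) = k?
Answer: -11070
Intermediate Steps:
n(b) = 99 + b
-11167 + n(f(-4, -2)) = -11167 + (99 - 2) = -11167 + 97 = -11070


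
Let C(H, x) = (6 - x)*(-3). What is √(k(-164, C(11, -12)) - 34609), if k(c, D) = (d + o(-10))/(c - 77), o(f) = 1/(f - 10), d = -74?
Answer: I*√201010748295/2410 ≈ 186.03*I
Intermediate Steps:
C(H, x) = -18 + 3*x
o(f) = 1/(-10 + f)
k(c, D) = -1481/(20*(-77 + c)) (k(c, D) = (-74 + 1/(-10 - 10))/(c - 77) = (-74 + 1/(-20))/(-77 + c) = (-74 - 1/20)/(-77 + c) = -1481/(20*(-77 + c)))
√(k(-164, C(11, -12)) - 34609) = √(-1481/(-1540 + 20*(-164)) - 34609) = √(-1481/(-1540 - 3280) - 34609) = √(-1481/(-4820) - 34609) = √(-1481*(-1/4820) - 34609) = √(1481/4820 - 34609) = √(-166813899/4820) = I*√201010748295/2410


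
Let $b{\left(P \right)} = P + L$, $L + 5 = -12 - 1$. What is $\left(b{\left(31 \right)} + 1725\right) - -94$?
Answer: $1832$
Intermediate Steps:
$L = -18$ ($L = -5 - 13 = -18$)
$b{\left(P \right)} = -18 + P$ ($b{\left(P \right)} = P - 18 = -18 + P$)
$\left(b{\left(31 \right)} + 1725\right) - -94 = \left(\left(-18 + 31\right) + 1725\right) - -94 = \left(13 + 1725\right) + 94 = 1738 + 94 = 1832$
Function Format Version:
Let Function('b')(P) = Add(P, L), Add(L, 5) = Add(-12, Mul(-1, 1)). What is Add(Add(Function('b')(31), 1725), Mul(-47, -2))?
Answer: 1832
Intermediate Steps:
L = -18 (L = Add(-5, Add(-12, Mul(-1, 1))) = Add(-5, Add(-12, -1)) = Add(-5, -13) = -18)
Function('b')(P) = Add(-18, P) (Function('b')(P) = Add(P, -18) = Add(-18, P))
Add(Add(Function('b')(31), 1725), Mul(-47, -2)) = Add(Add(Add(-18, 31), 1725), Mul(-47, -2)) = Add(Add(13, 1725), 94) = Add(1738, 94) = 1832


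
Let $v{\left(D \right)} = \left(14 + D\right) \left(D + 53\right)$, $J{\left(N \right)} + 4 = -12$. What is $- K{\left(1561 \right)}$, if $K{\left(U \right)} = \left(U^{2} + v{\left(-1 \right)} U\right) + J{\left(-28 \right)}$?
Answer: $-3491941$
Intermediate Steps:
$J{\left(N \right)} = -16$ ($J{\left(N \right)} = -4 - 12 = -16$)
$v{\left(D \right)} = \left(14 + D\right) \left(53 + D\right)$
$K{\left(U \right)} = -16 + U^{2} + 676 U$ ($K{\left(U \right)} = \left(U^{2} + \left(742 + \left(-1\right)^{2} + 67 \left(-1\right)\right) U\right) - 16 = \left(U^{2} + \left(742 + 1 - 67\right) U\right) - 16 = \left(U^{2} + 676 U\right) - 16 = -16 + U^{2} + 676 U$)
$- K{\left(1561 \right)} = - (-16 + 1561^{2} + 676 \cdot 1561) = - (-16 + 2436721 + 1055236) = \left(-1\right) 3491941 = -3491941$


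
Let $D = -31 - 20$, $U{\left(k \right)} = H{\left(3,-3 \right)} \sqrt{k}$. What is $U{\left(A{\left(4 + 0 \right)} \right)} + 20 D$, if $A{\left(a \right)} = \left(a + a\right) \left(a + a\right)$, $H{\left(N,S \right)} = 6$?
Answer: $-972$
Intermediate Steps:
$A{\left(a \right)} = 4 a^{2}$ ($A{\left(a \right)} = 2 a 2 a = 4 a^{2}$)
$U{\left(k \right)} = 6 \sqrt{k}$
$D = -51$ ($D = -31 - 20 = -51$)
$U{\left(A{\left(4 + 0 \right)} \right)} + 20 D = 6 \sqrt{4 \left(4 + 0\right)^{2}} + 20 \left(-51\right) = 6 \sqrt{4 \cdot 4^{2}} - 1020 = 6 \sqrt{4 \cdot 16} - 1020 = 6 \sqrt{64} - 1020 = 6 \cdot 8 - 1020 = 48 - 1020 = -972$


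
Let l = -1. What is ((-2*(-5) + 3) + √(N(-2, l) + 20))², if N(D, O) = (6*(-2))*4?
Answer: 141 + 52*I*√7 ≈ 141.0 + 137.58*I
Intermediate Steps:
N(D, O) = -48 (N(D, O) = -12*4 = -48)
((-2*(-5) + 3) + √(N(-2, l) + 20))² = ((-2*(-5) + 3) + √(-48 + 20))² = ((10 + 3) + √(-28))² = (13 + 2*I*√7)²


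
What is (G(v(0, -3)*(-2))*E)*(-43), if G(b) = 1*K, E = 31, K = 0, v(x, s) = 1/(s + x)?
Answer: 0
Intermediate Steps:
G(b) = 0 (G(b) = 1*0 = 0)
(G(v(0, -3)*(-2))*E)*(-43) = (0*31)*(-43) = 0*(-43) = 0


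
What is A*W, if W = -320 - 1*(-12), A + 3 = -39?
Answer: 12936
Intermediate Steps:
A = -42 (A = -3 - 39 = -42)
W = -308 (W = -320 + 12 = -308)
A*W = -42*(-308) = 12936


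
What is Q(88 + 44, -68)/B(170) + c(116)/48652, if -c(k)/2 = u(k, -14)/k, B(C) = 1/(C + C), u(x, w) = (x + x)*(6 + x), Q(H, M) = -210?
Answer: -868438322/12163 ≈ -71400.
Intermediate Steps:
u(x, w) = 2*x*(6 + x) (u(x, w) = (2*x)*(6 + x) = 2*x*(6 + x))
B(C) = 1/(2*C)
c(k) = -24 - 4*k (c(k) = -2*2*k*(6 + k)/k = -2*(12 + 2*k) = -24 - 4*k)
Q(88 + 44, -68)/B(170) + c(116)/48652 = -210/((1/2)/170) + (-24 - 4*116)/48652 = -210/((1/2)*(1/170)) + (-24 - 464)*(1/48652) = -210/1/340 - 488*1/48652 = -210*340 - 122/12163 = -71400 - 122/12163 = -868438322/12163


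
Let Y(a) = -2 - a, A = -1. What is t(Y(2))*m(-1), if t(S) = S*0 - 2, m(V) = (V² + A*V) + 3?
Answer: -10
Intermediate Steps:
m(V) = 3 + V² - V (m(V) = (V² - V) + 3 = 3 + V² - V)
t(S) = -2 (t(S) = 0 - 2 = -2)
t(Y(2))*m(-1) = -2*(3 + (-1)² - 1*(-1)) = -2*(3 + 1 + 1) = -2*5 = -10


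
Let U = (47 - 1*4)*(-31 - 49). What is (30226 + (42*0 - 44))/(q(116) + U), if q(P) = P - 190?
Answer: -15091/1757 ≈ -8.5891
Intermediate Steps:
U = -3440 (U = (47 - 4)*(-80) = 43*(-80) = -3440)
q(P) = -190 + P
(30226 + (42*0 - 44))/(q(116) + U) = (30226 + (42*0 - 44))/((-190 + 116) - 3440) = (30226 + (0 - 44))/(-74 - 3440) = (30226 - 44)/(-3514) = 30182*(-1/3514) = -15091/1757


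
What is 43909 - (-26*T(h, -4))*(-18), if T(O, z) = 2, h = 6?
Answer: 42973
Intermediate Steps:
43909 - (-26*T(h, -4))*(-18) = 43909 - (-26*2)*(-18) = 43909 - (-52)*(-18) = 43909 - 1*936 = 43909 - 936 = 42973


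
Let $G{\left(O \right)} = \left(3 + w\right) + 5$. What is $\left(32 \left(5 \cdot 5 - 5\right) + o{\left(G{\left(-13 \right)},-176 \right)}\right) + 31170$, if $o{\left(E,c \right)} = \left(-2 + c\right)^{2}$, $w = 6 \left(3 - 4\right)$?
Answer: $63494$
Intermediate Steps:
$w = -6$ ($w = 6 \left(-1\right) = -6$)
$G{\left(O \right)} = 2$ ($G{\left(O \right)} = \left(3 - 6\right) + 5 = -3 + 5 = 2$)
$\left(32 \left(5 \cdot 5 - 5\right) + o{\left(G{\left(-13 \right)},-176 \right)}\right) + 31170 = \left(32 \left(5 \cdot 5 - 5\right) + \left(-2 - 176\right)^{2}\right) + 31170 = \left(32 \left(25 - 5\right) + \left(-178\right)^{2}\right) + 31170 = \left(32 \cdot 20 + 31684\right) + 31170 = \left(640 + 31684\right) + 31170 = 32324 + 31170 = 63494$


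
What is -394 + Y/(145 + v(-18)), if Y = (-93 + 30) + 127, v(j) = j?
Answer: -49974/127 ≈ -393.50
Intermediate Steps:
Y = 64 (Y = -63 + 127 = 64)
-394 + Y/(145 + v(-18)) = -394 + 64/(145 - 18) = -394 + 64/127 = -49974/127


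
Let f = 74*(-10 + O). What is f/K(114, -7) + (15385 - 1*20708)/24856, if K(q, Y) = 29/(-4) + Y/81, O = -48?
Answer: 34552299677/59082712 ≈ 584.81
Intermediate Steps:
K(q, Y) = -29/4 + Y/81 (K(q, Y) = 29*(-1/4) + Y*(1/81) = -29/4 + Y/81)
f = -4292 (f = 74*(-10 - 48) = 74*(-58) = -4292)
f/K(114, -7) + (15385 - 1*20708)/24856 = -4292/(-29/4 + (1/81)*(-7)) + (15385 - 1*20708)/24856 = -4292/(-29/4 - 7/81) + (15385 - 20708)*(1/24856) = -4292/(-2377/324) - 5323*1/24856 = -4292*(-324/2377) - 5323/24856 = 1390608/2377 - 5323/24856 = 34552299677/59082712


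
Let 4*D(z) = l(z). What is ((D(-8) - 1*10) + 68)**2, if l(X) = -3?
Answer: 52441/16 ≈ 3277.6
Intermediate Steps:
D(z) = -3/4 (D(z) = (1/4)*(-3) = -3/4)
((D(-8) - 1*10) + 68)**2 = ((-3/4 - 1*10) + 68)**2 = ((-3/4 - 10) + 68)**2 = (-43/4 + 68)**2 = (229/4)**2 = 52441/16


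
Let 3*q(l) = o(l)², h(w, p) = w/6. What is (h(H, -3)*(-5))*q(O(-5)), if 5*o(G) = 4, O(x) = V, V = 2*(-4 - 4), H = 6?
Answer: -16/15 ≈ -1.0667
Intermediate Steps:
V = -16 (V = 2*(-8) = -16)
O(x) = -16
o(G) = ⅘ (o(G) = (⅕)*4 = ⅘)
h(w, p) = w/6 (h(w, p) = w*(⅙) = w/6)
q(l) = 16/75 (q(l) = (⅘)²/3 = (⅓)*(16/25) = 16/75)
(h(H, -3)*(-5))*q(O(-5)) = (((⅙)*6)*(-5))*(16/75) = (1*(-5))*(16/75) = -5*16/75 = -16/15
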